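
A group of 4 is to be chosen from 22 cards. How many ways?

C(22,4) = 22!/(4! x 18!).

Final answer: \binom{22}{4} = 7315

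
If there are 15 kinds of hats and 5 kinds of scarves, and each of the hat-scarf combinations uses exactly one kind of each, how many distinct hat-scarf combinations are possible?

By the multiplication principle: 15 x 5.

Final answer: 75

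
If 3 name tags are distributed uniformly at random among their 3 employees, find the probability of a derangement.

Use the recurrence D(n) = (n-1)(D(n-1) + D(n-2)) with D(0)=1, D(1)=0.
Building up: D(2)=1, D(3)=2.
Total arrangements: 3! = 6.
Probability = D(3)/3! = 1/3.

Final answer: D(3)/3! = 2/6 = 0.333333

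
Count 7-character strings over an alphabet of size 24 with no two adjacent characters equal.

Let g(n) count such strings. g(1) = 24, and each valid string of length n-1 extends in 23 ways (any symbol but the last), so g(n) = 23 g(n-1).
Total: g(7) = 24 x 23^6.

Final answer: 24 x 23^{6} = 3552861336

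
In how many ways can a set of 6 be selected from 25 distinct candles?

C(25,6) = 25!/(6! x (25-6)!).

Final answer: C(25,6) = 177100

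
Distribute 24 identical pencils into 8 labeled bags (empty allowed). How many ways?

Stars and bars: C(n+k-1, k-1) = C(31,7).

Final answer: C(31,7) = 2629575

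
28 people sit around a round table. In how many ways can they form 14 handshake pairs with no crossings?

The structures are counted by the Catalan number C_n. Here n = 28/2 = 14.
Using C_0 = 1 and C_(k+1) = C_k x 2(2k+1)/(k+2), build up term by term: C_1=1, C_2=2, C_3=5, C_4=14, C_5=42, C_6=132, C_7=429, C_8=1430, C_9=4862, C_10=16796, C_11=58786, C_12=208012, C_13=742900, C_14=2674440.

Final answer: C_{14} = 2674440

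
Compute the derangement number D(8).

Derangements satisfy D(n) = (n-1)(D(n-1) + D(n-2)), starting from D(0)=1, D(1)=0.
D(2) = 1 x (0 + 1) = 1
D(3) = 2 x (1 + 0) = 2
D(4) = 3 x (2 + 1) = 9
D(5) = 4 x (9 + 2) = 44
D(6) = 5 x (44 + 9) = 265
D(7) = 6 x (265 + 44) = 1854
D(8) = 7 x (D(7) + D(6)) = 7 x (1854 + 265)

Final answer: D(8) = 14833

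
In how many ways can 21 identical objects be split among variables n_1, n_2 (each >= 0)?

Stars and bars with 21 stars and 1 bars:
C(21+2-1, 2-1) = C(22,1).

Final answer: C(22,1) = 22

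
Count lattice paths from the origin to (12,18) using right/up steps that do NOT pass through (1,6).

Total paths to (12,18): C(30,18) = 86493225.
Paths through (1,6): C(7,6) x C(23,12) = 9464546.
Avoiding (1,6): 86493225 - 9464546.

Final answer: 77028679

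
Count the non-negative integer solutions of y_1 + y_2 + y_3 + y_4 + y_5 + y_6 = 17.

Stars and bars with 17 stars and 5 bars:
C(17+6-1, 6-1) = C(22,5).

Final answer: C(22,5) = 26334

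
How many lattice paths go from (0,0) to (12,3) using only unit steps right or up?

Each path has 12 right steps and 3 up steps in some order (15 steps total).
Choose which 3 of the 15 steps are up: C(15,3).

Final answer: C(15,3) = 455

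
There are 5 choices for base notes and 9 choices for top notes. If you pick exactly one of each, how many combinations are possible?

By the multiplication principle: 5 x 9.

Final answer: 45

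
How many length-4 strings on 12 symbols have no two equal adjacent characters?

First character: 12 choices. Each subsequent: 11 choices (must differ from the previous one).
Total: 12 x 11^3.

Final answer: 12 x 11^{3} = 15972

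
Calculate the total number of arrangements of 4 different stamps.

The number of ways to arrange 4 distinct objects is 4!.

Final answer: 4! = 24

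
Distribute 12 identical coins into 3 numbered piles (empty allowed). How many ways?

Stars and bars: C(n+k-1, k-1) = C(14,2).

Final answer: C(14,2) = 91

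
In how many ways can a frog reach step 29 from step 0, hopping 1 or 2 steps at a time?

Condition on the final move: it is a 1-step (f(n-1) ways to get there) or a 2-step (f(n-2) ways), so f(n) = f(n-1) + f(n-2), with f(1)=1, f(2)=2.
Iterating the recurrence: f(1)=1, f(2)=2, f(3)=3, f(4)=5, f(5)=8, f(6)=13, f(7)=21, f(8)=34, f(9)=55, f(10)=89, f(11)=144, f(12)=233, f(13)=377, f(14)=610, f(15)=987, f(16)=1597, f(17)=2584, f(18)=4181, f(19)=6765, f(20)=10946, f(21)=17711, f(22)=28657, f(23)=46368, f(24)=75025, f(25)=121393, f(26)=196418, f(27)=317811, f(28)=514229, f(29)=832040.

Final answer: 832040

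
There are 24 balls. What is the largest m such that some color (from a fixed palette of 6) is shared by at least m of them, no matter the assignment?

There are 6 possible values for color (from a fixed palette of 6). With 24 balls and 6 categories, by pigeonhole: ceiling(24/6).

Final answer: 4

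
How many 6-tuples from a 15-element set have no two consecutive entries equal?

Let g(n) count such strings. g(1) = 15, and each valid string of length n-1 extends in 14 ways (any symbol but the last), so g(n) = 14 g(n-1).
Total: g(6) = 15 x 14^5.

Final answer: 15 x 14^{5} = 8067360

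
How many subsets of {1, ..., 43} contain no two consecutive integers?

Condition on whether n belongs to the subset: if not, any valid subset of {1, ..., n-1} works (a(n-1)); if so, n-1 is excluded and the rest is a valid subset of {1, ..., n-2} (a(n-2)). Hence a(n) = a(n-1) + a(n-2), a(1)=2, a(2)=3.
Building up term by term: a(1)=2, a(2)=3, a(3)=5, a(4)=8, a(5)=13, a(6)=21, a(7)=34, a(8)=55, a(9)=89, a(10)=144, a(11)=233, a(12)=377, a(13)=610, a(14)=987, a(15)=1597, a(16)=2584, a(17)=4181, a(18)=6765, a(19)=10946, a(20)=17711, a(21)=28657, a(22)=46368, a(23)=75025, a(24)=121393, a(25)=196418, a(26)=317811, a(27)=514229, a(28)=832040, a(29)=1346269, a(30)=2178309, a(31)=3524578, a(32)=5702887, a(33)=9227465, a(34)=14930352, a(35)=24157817, a(36)=39088169, a(37)=63245986, a(38)=102334155, a(39)=165580141, a(40)=267914296, a(41)=433494437, a(42)=701408733, a(43)=1134903170.

Final answer: 1134903170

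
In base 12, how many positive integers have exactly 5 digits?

Leading digit: 11 options (nonzero). Other 4 digit(s): 12 options each.
Total: 11 x 12^4.

Final answer: 228096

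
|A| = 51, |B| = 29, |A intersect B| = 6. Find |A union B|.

|A union B| = |A| + |B| - |A intersect B| = 51 + 29 - 6.

Final answer: 74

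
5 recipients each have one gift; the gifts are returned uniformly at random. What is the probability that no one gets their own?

Use the recurrence D(n) = (n-1)(D(n-1) + D(n-2)) with D(0)=1, D(1)=0.
Building up: D(2)=1, D(3)=2, D(4)=9, D(5)=44.
Total arrangements: 5! = 120.
Probability = D(5)/5! = 11/30.

Final answer: D(5)/5! = 44/120 = 0.366667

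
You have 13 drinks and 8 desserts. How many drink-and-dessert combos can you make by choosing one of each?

By the multiplication principle: 13 x 8.

Final answer: 104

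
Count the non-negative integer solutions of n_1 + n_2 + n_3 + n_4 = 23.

Stars and bars with 23 stars and 3 bars:
C(23+4-1, 4-1) = C(26,3).

Final answer: C(26,3) = 2600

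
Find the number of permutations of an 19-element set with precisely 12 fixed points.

Choose which 12 elements are fixed: C(19,12) = 50388.
Derange the remaining 7 using D(j) = (j-1)(D(j-1) + D(j-2)), D(0)=1, D(1)=0: D(2)=1, D(3)=2, D(4)=9, D(5)=44, D(6)=265, D(7)=1854.
Total: 50388 x 1854.

Final answer: C(19,12) D(7) = 93419352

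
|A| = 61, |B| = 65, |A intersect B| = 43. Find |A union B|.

|A union B| = |A| + |B| - |A intersect B| = 61 + 65 - 43.

Final answer: 83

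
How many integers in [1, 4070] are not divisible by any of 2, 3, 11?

|div by 2|=2035, |div by 3|=1356, |div by 11|=370.
|div by 2&3|=678, |div by 2&11|=185, |div by 3&11|=123, |div by all|=61.
By inclusion-exclusion, divisible by at least one: 2035+1356+370-678-185-123+61 = 2836.
Not divisible by any: 4070 - 2836.

Final answer: 1234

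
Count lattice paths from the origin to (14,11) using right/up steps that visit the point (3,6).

Paths (0,0)->(3,6): C(9,6) = 84.
Paths (3,6)->(14,11): C(16,5) = 4368.
By multiplication principle: 84 x 4368.

Final answer: 366912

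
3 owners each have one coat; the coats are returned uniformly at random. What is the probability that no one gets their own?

Use the recurrence D(n) = (n-1)(D(n-1) + D(n-2)) with D(0)=1, D(1)=0.
Building up: D(2)=1, D(3)=2.
Total arrangements: 3! = 6.
Probability = D(3)/3! = 1/3.

Final answer: D(3)/3! = 2/6 = 0.333333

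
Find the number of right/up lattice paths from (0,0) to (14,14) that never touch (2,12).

Total paths to (14,14): C(28,14) = 40116600.
Paths through (2,12): C(14,12) x C(14,2) = 8281.
Avoiding (2,12): 40116600 - 8281.

Final answer: 40108319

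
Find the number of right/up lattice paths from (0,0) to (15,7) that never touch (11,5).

Total paths to (15,7): C(22,7) = 170544.
Paths through (11,5): C(16,5) x C(6,2) = 65520.
Avoiding (11,5): 170544 - 65520.

Final answer: 105024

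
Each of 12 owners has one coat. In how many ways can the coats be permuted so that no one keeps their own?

D(n) = (n-1)(D(n-1) + D(n-2)), D(0)=1, D(1)=0.
D(2) = 1 x (0 + 1) = 1
D(3) = 2 x (1 + 0) = 2
D(4) = 3 x (2 + 1) = 9
D(5) = 4 x (9 + 2) = 44
D(6) = 5 x (44 + 9) = 265
D(7) = 6 x (265 + 44) = 1854
D(8) = 7 x (1854 + 265) = 14833
D(9) = 8 x (14833 + 1854) = 133496
D(10) = 9 x (133496 + 14833) = 1334961
D(11) = 10 x (1334961 + 133496) = 14684570
D(12) = 11 x (D(11) + D(10)) = 11 x (14684570 + 1334961)

Final answer: D(12) = 176214841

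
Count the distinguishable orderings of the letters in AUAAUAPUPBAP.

Letters (A:5, B:1, P:3, U:3). Total letters: 12.
Permutations = 12!/(5! x 3! x 3!).

Final answer: 110880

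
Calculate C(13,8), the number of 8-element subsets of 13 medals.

C(13,8) = 13!/(8! x (13-8)!).

Final answer: C(13,8) = 1287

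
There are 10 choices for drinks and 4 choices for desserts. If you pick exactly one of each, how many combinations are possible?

By the multiplication principle: 10 x 4.

Final answer: 40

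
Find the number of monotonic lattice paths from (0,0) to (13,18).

Each path has 13 right steps and 18 up steps in some order (31 steps total).
Choose which 18 of the 31 steps are up: C(31,18).

Final answer: C(31,18) = 206253075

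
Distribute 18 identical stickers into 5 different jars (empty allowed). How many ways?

Stars and bars: C(n+k-1, k-1) = C(22,4).

Final answer: C(22,4) = 7315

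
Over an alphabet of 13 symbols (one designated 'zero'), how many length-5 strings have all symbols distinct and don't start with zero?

First digit: 12 (nonzero). Second: 12 (not first). Third: 11, etc.
Total: 12 x 12 x 11 x 10 x 9.

Final answer: 142560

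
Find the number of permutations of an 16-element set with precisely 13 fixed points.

Choose which 13 elements are fixed: C(16,13) = 560.
Derange the remaining 3 using D(j) = (j-1)(D(j-1) + D(j-2)), D(0)=1, D(1)=0: D(2)=1, D(3)=2.
Total: 560 x 2.

Final answer: C(16,13) D(3) = 1120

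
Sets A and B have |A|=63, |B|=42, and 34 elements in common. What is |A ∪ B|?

|A union B| = |A| + |B| - |A intersect B| = 63 + 42 - 34.

Final answer: 71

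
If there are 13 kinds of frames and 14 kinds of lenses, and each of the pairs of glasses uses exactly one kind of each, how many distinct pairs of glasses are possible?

By the multiplication principle: 13 x 14.

Final answer: 182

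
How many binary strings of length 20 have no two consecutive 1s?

Classify by the final bit: ...0 gives a(n-1) strings, ...01 gives a(n-2) strings. Thus a(n) = a(n-1) + a(n-2) with a(1)=2, a(2)=3.
Building up term by term: a(1)=2, a(2)=3, a(3)=5, a(4)=8, a(5)=13, a(6)=21, a(7)=34, a(8)=55, a(9)=89, a(10)=144, a(11)=233, a(12)=377, a(13)=610, a(14)=987, a(15)=1597, a(16)=2584, a(17)=4181, a(18)=6765, a(19)=10946, a(20)=17711.

Final answer: 17711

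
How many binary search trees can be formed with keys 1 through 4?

The structures are counted by the Catalan number C_n. Here n = 4.
C_n = C(2n,n) - C(2n,n+1), so C_{4} = C(8,4) - C(8,5) = 70 - 56.

Final answer: C_{4} = 14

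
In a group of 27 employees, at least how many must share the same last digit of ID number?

There are 10 possible values for last digit of ID number. With 27 employees and 10 categories, by pigeonhole: ceiling(27/10).

Final answer: 3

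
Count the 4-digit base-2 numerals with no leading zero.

These are the integers in [2^3, 2^4), so the count is 2^4 - 2^3 = 1 x 2^3.

Final answer: 8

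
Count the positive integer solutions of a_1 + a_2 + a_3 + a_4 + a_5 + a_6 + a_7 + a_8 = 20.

Substitute a'_i = a_i - 1 (so a'_i >= 0). Then sum a'_i = 20 - 8 = 12.
Stars and bars: C(12+8-1, 8-1) = C(19,7).

Final answer: C(19,7) = 50388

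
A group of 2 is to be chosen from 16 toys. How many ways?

C(16,2) = 16!/(2! x (16-2)!).

Final answer: C(16,2) = 120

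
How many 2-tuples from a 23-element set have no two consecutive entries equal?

Let g(n) count such strings. g(1) = 23, and each valid string of length n-1 extends in 22 ways (any symbol but the last), so g(n) = 22 g(n-1).
Total: g(2) = 23 x 22^1.

Final answer: 23 x 22^{1} = 506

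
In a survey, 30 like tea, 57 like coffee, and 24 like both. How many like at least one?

|A union B| = |A| + |B| - |A intersect B| = 30 + 57 - 24.

Final answer: 63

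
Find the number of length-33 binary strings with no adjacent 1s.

Classify by the final bit: ...0 gives a(n-1) strings, ...01 gives a(n-2) strings. Thus a(n) = a(n-1) + a(n-2) with a(1)=2, a(2)=3.
Iterating the recurrence: a(1)=2, a(2)=3, a(3)=5, a(4)=8, a(5)=13, a(6)=21, a(7)=34, a(8)=55, a(9)=89, a(10)=144, a(11)=233, a(12)=377, a(13)=610, a(14)=987, a(15)=1597, a(16)=2584, a(17)=4181, a(18)=6765, a(19)=10946, a(20)=17711, a(21)=28657, a(22)=46368, a(23)=75025, a(24)=121393, a(25)=196418, a(26)=317811, a(27)=514229, a(28)=832040, a(29)=1346269, a(30)=2178309, a(31)=3524578, a(32)=5702887, a(33)=9227465.

Final answer: 9227465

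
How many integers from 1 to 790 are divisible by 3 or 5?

Multiples of 3: 263. Multiples of 5: 158. Of both (lcm=15): 52.
By inclusion-exclusion: 263 + 158 - 52.

Final answer: 369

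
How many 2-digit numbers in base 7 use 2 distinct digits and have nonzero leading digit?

The leading digit has 6 choices (anything but zero); the next has 6 (anything but the first), then 5, and so on, one fewer each time.
Total: 6 x 6.

Final answer: 36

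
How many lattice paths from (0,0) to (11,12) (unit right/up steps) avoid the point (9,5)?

Total paths to (11,12): C(23,12) = 1352078.
Paths through (9,5): C(14,5) x C(9,7) = 72072.
Avoiding (9,5): 1352078 - 72072.

Final answer: 1280006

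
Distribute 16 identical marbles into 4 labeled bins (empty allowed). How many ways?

Stars and bars: C(n+k-1, k-1) = C(19,3).

Final answer: C(19,3) = 969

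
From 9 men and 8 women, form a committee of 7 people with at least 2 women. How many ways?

Sum over valid woman counts:
C(8,2)C(9,5) = 3528
C(8,3)C(9,4) = 7056
C(8,4)C(9,3) = 5880
C(8,5)C(9,2) = 2016
C(8,6)C(9,1) = 252
C(8,7)C(9,0) = 8
Total: 3528 + 7056 + 5880 + 2016 + 252 + 8.

Final answer: 18740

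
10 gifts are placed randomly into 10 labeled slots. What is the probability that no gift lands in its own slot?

D(n) = (n-1)(D(n-1) + D(n-2)), D(0)=1, D(1)=0.
Building up: D(2)=1, D(3)=2, D(4)=9, D(5)=44, D(6)=265, D(7)=1854, D(8)=14833, D(9)=133496, D(10)=1334961.
Total arrangements: 10! = 3628800.
Probability = D(10)/10! = 16481/44800.

Final answer: D(10)/10! = 1334961/3628800 = 0.367879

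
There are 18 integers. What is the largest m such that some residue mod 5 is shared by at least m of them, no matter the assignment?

There are 5 possible values for residue mod 5. With 18 integers and 5 categories, by pigeonhole: ceiling(18/5).

Final answer: 4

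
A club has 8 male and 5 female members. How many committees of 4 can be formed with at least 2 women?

Sum over valid woman counts:
C(5,2)C(8,2) = 280
C(5,3)C(8,1) = 80
C(5,4)C(8,0) = 5
Total: 280 + 80 + 5.

Final answer: 365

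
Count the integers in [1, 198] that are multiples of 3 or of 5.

Multiples of 3: 66. Multiples of 5: 39. Of both (lcm=15): 13.
By inclusion-exclusion: 66 + 39 - 13.

Final answer: 92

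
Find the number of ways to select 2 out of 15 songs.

C(15,2) = 15!/(2! x (15-2)!).

Final answer: C(15,2) = 105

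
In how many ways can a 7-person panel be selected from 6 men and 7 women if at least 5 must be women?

Sum over valid woman counts:
C(7,5)C(6,2) = 315
C(7,6)C(6,1) = 42
C(7,7)C(6,0) = 1
Total: 315 + 42 + 1.

Final answer: 358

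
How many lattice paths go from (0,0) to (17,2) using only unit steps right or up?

Each path has 17 right steps and 2 up steps in some order (19 steps total).
Choose which 2 of the 19 steps are up: C(19,2).

Final answer: C(19,2) = 171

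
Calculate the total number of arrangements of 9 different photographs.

The number of ways to arrange 9 distinct objects is 9!.

Final answer: 9! = 362880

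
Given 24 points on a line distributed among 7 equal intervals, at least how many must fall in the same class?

By pigeonhole with 24 objects and 7 categories: ceiling(24/7).

Final answer: 4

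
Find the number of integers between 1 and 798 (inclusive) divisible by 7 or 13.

Multiples of 7: 114. Multiples of 13: 61. Of both (lcm=91): 8.
By inclusion-exclusion: 114 + 61 - 8.

Final answer: 167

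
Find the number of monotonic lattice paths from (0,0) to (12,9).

Each path has 12 right steps and 9 up steps in some order (21 steps total).
Choose which 9 of the 21 steps are up: C(21,9).

Final answer: C(21,9) = 293930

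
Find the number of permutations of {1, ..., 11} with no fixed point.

Derangements satisfy D(n) = (n-1)(D(n-1) + D(n-2)), starting from D(0)=1, D(1)=0.
Building up: D(2)=1, D(3)=2, D(4)=9, D(5)=44, D(6)=265, D(7)=1854, D(8)=14833, D(9)=133496, D(10)=1334961.
D(11) = 10 x (D(10) + D(9)) = 10 x (1334961 + 133496).

Final answer: D(11) = 14684570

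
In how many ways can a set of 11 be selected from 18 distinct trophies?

C(18,11) = 18!/(11! x 7!).

Final answer: \binom{18}{11} = 31824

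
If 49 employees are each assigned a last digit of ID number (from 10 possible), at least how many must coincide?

There are 10 possible values for last digit of ID number. With 49 employees and 10 categories, by pigeonhole: ceiling(49/10).

Final answer: 5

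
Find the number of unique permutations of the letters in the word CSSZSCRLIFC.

Letters (C:3, F:1, I:1, L:1, R:1, S:3, Z:1). Total letters: 11.
Permutations = 11!/(3! x 3!).

Final answer: 1108800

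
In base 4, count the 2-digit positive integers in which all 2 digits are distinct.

First digit: 3 (nonzero). Second: 3 (not first). Third: 2, etc.
Total: 3 x 3.

Final answer: 9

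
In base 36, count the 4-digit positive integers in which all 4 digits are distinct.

The leading digit has 35 choices (anything but zero); the next has 35 (anything but the first), then 34, and so on, one fewer each time.
Total: 35 x 35 x 34 x 33.

Final answer: 1374450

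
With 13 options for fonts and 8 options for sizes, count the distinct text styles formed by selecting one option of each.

By the multiplication principle: 13 x 8.

Final answer: 104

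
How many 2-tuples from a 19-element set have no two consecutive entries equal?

Let g(n) count such strings. g(1) = 19, and each valid string of length n-1 extends in 18 ways (any symbol but the last), so g(n) = 18 g(n-1).
Total: g(2) = 19 x 18^1.

Final answer: 19 x 18^{1} = 342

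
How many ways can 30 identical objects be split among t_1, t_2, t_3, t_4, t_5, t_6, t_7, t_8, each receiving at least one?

Substitute t'_i = t_i - 1 (so t'_i >= 0). Then sum t'_i = 30 - 8 = 22.
Stars and bars: C(22+8-1, 8-1) = C(29,7).

Final answer: C(29,7) = 1560780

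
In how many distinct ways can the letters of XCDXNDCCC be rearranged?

Letters (C:4, D:2, N:1, X:2). Total letters: 9.
Permutations = 9!/(4! x 2! x 2!).

Final answer: 3780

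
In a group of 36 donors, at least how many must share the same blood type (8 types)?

There are 8 possible values for blood type (8 types). With 36 donors and 8 categories, by pigeonhole: ceiling(36/8).

Final answer: 5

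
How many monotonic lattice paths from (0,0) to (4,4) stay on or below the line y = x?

Total monotonic paths to (4,4): C(8,4) = 70.
A path is bad iff it touches y = x + 1; reflecting its initial segment maps bad paths bijectively onto all paths to (3,5), of which there are C(8,5) = 56.
Valid Dyck paths: 70 - 56.
(These counts are the Catalan numbers.)

Final answer: C_{4} = 14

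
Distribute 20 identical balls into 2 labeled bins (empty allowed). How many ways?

Stars and bars: C(n+k-1, k-1) = C(21,1).

Final answer: C(21,1) = 21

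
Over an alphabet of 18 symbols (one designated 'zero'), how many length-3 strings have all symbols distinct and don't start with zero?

First digit: 17 (nonzero). Second: 17 (not first). Third: 16, etc.
Total: 17 x 17 x 16.

Final answer: 4624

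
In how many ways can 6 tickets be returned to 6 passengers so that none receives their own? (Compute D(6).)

Derangements satisfy D(n) = (n-1)(D(n-1) + D(n-2)), starting from D(0)=1, D(1)=0.
D(2) = 1 x (0 + 1) = 1
D(3) = 2 x (1 + 0) = 2
D(4) = 3 x (2 + 1) = 9
D(5) = 4 x (9 + 2) = 44
D(6) = 5 x (D(5) + D(4)) = 5 x (44 + 9)

Final answer: D(6) = 265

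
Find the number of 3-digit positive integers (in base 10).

First digit: 9 choices (1-9). Each of the remaining 2 digits: 10 choices.
Total: 9 x 10^2.

Final answer: 900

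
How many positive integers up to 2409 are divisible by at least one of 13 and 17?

Multiples of 13: 185. Multiples of 17: 141. Of both (lcm=221): 10.
By inclusion-exclusion: 185 + 141 - 10.

Final answer: 316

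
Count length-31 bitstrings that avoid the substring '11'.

A valid string ends in 0 (append to any length-(n-1) valid string) or in 01 (append to any length-(n-2) valid string), so a(n) = a(n-1) + a(n-2) with a(1)=2, a(2)=3.
Building up term by term: a(1)=2, a(2)=3, a(3)=5, a(4)=8, a(5)=13, a(6)=21, a(7)=34, a(8)=55, a(9)=89, a(10)=144, a(11)=233, a(12)=377, a(13)=610, a(14)=987, a(15)=1597, a(16)=2584, a(17)=4181, a(18)=6765, a(19)=10946, a(20)=17711, a(21)=28657, a(22)=46368, a(23)=75025, a(24)=121393, a(25)=196418, a(26)=317811, a(27)=514229, a(28)=832040, a(29)=1346269, a(30)=2178309, a(31)=3524578.

Final answer: 3524578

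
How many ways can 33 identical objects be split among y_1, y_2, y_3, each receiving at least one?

Substitute y'_i = y_i - 1 (so y'_i >= 0). Then sum y'_i = 33 - 3 = 30.
Stars and bars: C(30+3-1, 3-1) = C(32,2).

Final answer: C(32,2) = 496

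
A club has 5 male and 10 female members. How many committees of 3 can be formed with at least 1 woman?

Sum over valid woman counts:
C(10,1)C(5,2) = 100
C(10,2)C(5,1) = 225
C(10,3)C(5,0) = 120
Total: 100 + 225 + 120.

Final answer: 445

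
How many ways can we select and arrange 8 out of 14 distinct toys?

P(14,8) = 14!/(14-8)! = 14!/6!.

Final answer: P(14,8) = 121080960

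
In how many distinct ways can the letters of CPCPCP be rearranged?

Letters (C:3, P:3). Total letters: 6.
Permutations = 6!/(3! x 3!).

Final answer: 20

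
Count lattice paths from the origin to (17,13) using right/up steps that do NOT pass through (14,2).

Total paths to (17,13): C(30,13) = 119759850.
Paths through (14,2): C(16,2) x C(14,11) = 43680.
Avoiding (14,2): 119759850 - 43680.

Final answer: 119716170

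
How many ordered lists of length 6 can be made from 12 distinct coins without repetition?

P(12,6) = 12!/(12-6)! = 12!/6!.

Final answer: P(12,6) = 665280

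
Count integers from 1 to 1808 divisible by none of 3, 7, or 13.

|div by 3|=602, |div by 7|=258, |div by 13|=139.
|div by 3&7|=86, |div by 3&13|=46, |div by 7&13|=19, |div by all|=6.
By inclusion-exclusion, divisible by at least one: 602+258+139-86-46-19+6 = 854.
Not divisible by any: 1808 - 854.

Final answer: 954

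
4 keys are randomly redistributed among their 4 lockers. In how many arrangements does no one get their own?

Use the recurrence D(n) = (n-1)(D(n-1) + D(n-2)) with D(0)=1, D(1)=0.
D(2) = 1 x (0 + 1) = 1
D(3) = 2 x (1 + 0) = 2
D(4) = 3 x (D(3) + D(2)) = 3 x (2 + 1)

Final answer: D(4) = 9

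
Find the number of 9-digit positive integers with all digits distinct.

First digit: 9 (not 0). Second: 9 (not first). Third: 8, etc.
Total: 9 x 9 x 8 x 7 x 6 x 5 x 4 x 3 x 2.

Final answer: 3265920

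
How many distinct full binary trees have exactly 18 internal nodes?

This is counted by the nth Catalan number C_n. Here n = 18.
C_n = C(2n,n)/(n+1), so C_{18} = C(36,18)/19 = 9075135300/19.

Final answer: C_{18} = 477638700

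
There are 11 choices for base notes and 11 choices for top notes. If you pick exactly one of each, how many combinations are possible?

By the multiplication principle: 11 x 11.

Final answer: 121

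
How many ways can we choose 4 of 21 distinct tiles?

C(21,4) = 21!/(4! x 17!).

Final answer: \binom{21}{4} = 5985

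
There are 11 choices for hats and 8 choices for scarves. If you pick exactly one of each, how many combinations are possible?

By the multiplication principle: 11 x 8.

Final answer: 88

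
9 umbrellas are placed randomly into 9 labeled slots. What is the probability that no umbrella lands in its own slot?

D(n) = (n-1)(D(n-1) + D(n-2)), D(0)=1, D(1)=0.
Building up: D(2)=1, D(3)=2, D(4)=9, D(5)=44, D(6)=265, D(7)=1854, D(8)=14833, D(9)=133496.
Total arrangements: 9! = 362880.
Probability = D(9)/9! = 16687/45360.

Final answer: D(9)/9! = 133496/362880 = 0.367879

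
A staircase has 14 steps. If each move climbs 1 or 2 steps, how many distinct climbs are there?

Condition on the final move: it is a 1-step (f(n-1) ways to get there) or a 2-step (f(n-2) ways), so f(n) = f(n-1) + f(n-2), with f(1)=1, f(2)=2.
Iterating the recurrence: f(1)=1, f(2)=2, f(3)=3, f(4)=5, f(5)=8, f(6)=13, f(7)=21, f(8)=34, f(9)=55, f(10)=89, f(11)=144, f(12)=233, f(13)=377, f(14)=610.

Final answer: 610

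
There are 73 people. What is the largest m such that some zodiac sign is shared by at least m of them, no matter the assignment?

There are 12 possible values for zodiac sign. With 73 people and 12 categories, by pigeonhole: ceiling(73/12).

Final answer: 7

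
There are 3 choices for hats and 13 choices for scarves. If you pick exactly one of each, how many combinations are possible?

By the multiplication principle: 3 x 13.

Final answer: 39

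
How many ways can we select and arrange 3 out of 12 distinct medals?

P(12,3) = 12!/(12-3)! = 12!/9!.

Final answer: P(12,3) = 1320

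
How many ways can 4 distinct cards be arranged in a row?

The number of ways to arrange 4 distinct objects is 4!.

Final answer: 4! = 24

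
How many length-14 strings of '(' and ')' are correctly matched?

This is counted by the nth Catalan number C_n. Here n = 7 (pairs).
C_n = (2n)!/(n!(n+1)!), so C_{7} = 14!/(7! x 8!) = C(14,7)/8 = 3432/8.

Final answer: C_{7} = 429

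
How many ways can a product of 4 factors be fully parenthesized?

This is counted by the nth Catalan number C_n. Here n = 4 - 1 = 3.
Using C_0 = 1 and C_(k+1) = C_k x 2(2k+1)/(k+2), build up term by term: C_1=1, C_2=2, C_3=5.

Final answer: C_{3} = 5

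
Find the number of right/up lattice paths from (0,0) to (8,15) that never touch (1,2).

Total paths to (8,15): C(23,15) = 490314.
Paths through (1,2): C(3,2) x C(20,13) = 232560.
Avoiding (1,2): 490314 - 232560.

Final answer: 257754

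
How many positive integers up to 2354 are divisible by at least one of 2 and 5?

Multiples of 2: 1177. Multiples of 5: 470. Of both (lcm=10): 235.
By inclusion-exclusion: 1177 + 470 - 235.

Final answer: 1412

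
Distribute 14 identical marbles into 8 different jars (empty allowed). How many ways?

Stars and bars: C(n+k-1, k-1) = C(21,7).

Final answer: C(21,7) = 116280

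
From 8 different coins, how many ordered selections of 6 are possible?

P(8,6) = 8!/(8-6)! = 8!/2!.

Final answer: P(8,6) = 20160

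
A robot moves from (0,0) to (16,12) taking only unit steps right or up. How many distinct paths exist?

Each path has 16 right steps and 12 up steps in some order (28 steps total).
Choose which 12 of the 28 steps are up: C(28,12).

Final answer: C(28,12) = 30421755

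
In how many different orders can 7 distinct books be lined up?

The number of ways to arrange 7 distinct objects is 7!.

Final answer: 7! = 5040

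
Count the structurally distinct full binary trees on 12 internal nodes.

The structures are counted by the Catalan number C_n. Here n = 12.
C_n = C(2n,n) - C(2n,n+1), so C_{12} = C(24,12) - C(24,13) = 2704156 - 2496144.

Final answer: C_{12} = 208012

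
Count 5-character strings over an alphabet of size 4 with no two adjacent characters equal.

Let g(n) count such strings. g(1) = 4, and each valid string of length n-1 extends in 3 ways (any symbol but the last), so g(n) = 3 g(n-1).
Total: g(5) = 4 x 3^4.

Final answer: 4 x 3^{4} = 324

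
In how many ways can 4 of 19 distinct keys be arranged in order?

P(19,4) = 19!/(19-4)! = 19!/15!.

Final answer: P(19,4) = 93024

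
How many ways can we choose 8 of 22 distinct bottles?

C(22,8) = 22!/(8! x (22-8)!).

Final answer: C(22,8) = 319770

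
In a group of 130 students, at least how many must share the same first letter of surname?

There are 26 possible values for first letter of surname. With 130 students and 26 categories, by pigeonhole: ceiling(130/26).

Final answer: 5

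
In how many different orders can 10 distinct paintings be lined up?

The number of ways to arrange 10 distinct objects is 10!.

Final answer: 10! = 3628800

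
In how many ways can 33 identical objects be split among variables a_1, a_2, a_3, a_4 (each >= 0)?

Stars and bars with 33 stars and 3 bars:
C(33+4-1, 4-1) = C(36,3).

Final answer: C(36,3) = 7140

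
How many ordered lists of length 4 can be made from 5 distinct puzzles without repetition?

P(5,4) = 5!/(5-4)! = 5!/1!.

Final answer: P(5,4) = 120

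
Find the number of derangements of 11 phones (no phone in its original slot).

Use the recurrence D(n) = (n-1)(D(n-1) + D(n-2)) with D(0)=1, D(1)=0.
D(2) = 1 x (0 + 1) = 1
D(3) = 2 x (1 + 0) = 2
D(4) = 3 x (2 + 1) = 9
D(5) = 4 x (9 + 2) = 44
D(6) = 5 x (44 + 9) = 265
D(7) = 6 x (265 + 44) = 1854
D(8) = 7 x (1854 + 265) = 14833
D(9) = 8 x (14833 + 1854) = 133496
D(10) = 9 x (133496 + 14833) = 1334961
D(11) = 10 x (D(10) + D(9)) = 10 x (1334961 + 133496)

Final answer: D(11) = 14684570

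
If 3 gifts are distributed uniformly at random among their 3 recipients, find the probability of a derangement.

Derangements satisfy D(n) = (n-1)(D(n-1) + D(n-2)), starting from D(0)=1, D(1)=0.
Building up: D(2)=1, D(3)=2.
Total arrangements: 3! = 6.
Probability = D(3)/3! = 1/3.

Final answer: D(3)/3! = 2/6 = 0.333333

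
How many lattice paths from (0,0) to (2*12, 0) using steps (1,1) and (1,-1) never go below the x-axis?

Total monotonic paths to (12,12): C(24,12) = 2704156.
By the reflection principle, paths that go above the diagonal number C(24,13) = 2496144.
Valid Dyck paths: 2704156 - 2496144.
(This is the Catalan number C_{12}.)

Final answer: C_{12} = 208012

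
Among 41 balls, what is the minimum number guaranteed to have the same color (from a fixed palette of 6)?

There are 6 possible values for color (from a fixed palette of 6). With 41 balls and 6 categories, by pigeonhole: ceiling(41/6).

Final answer: 7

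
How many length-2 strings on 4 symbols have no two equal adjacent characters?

First character: 4 choices. Each subsequent: 3 choices (must differ from the previous one).
Total: 4 x 3^1.

Final answer: 4 x 3^{1} = 12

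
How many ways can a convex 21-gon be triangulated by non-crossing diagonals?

The structures are counted by the Catalan number C_n. Here n = 21 - 2 = 19.
C_n = C(2n,n) - C(2n,n+1), so C_{19} = C(38,19) - C(38,20) = 35345263800 - 33578000610.

Final answer: C_{19} = 1767263190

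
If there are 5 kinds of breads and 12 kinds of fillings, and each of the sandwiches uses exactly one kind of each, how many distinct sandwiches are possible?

By the multiplication principle: 5 x 12.

Final answer: 60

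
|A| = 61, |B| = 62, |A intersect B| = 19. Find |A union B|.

|A union B| = |A| + |B| - |A intersect B| = 61 + 62 - 19.

Final answer: 104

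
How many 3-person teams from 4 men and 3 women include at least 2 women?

Sum over valid woman counts:
C(3,2)C(4,1) = 12
C(3,3)C(4,0) = 1
Total: 12 + 1.

Final answer: 13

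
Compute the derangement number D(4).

Use the recurrence D(n) = (n-1)(D(n-1) + D(n-2)) with D(0)=1, D(1)=0.
Building up: D(2)=1, D(3)=2.
D(4) = 3 x (D(3) + D(2)) = 3 x (2 + 1).

Final answer: D(4) = 9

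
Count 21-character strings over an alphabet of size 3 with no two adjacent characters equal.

First character: 3 choices. Each subsequent: 2 choices (must differ from the previous one).
Total: 3 x 2^20.

Final answer: 3 x 2^{20} = 3145728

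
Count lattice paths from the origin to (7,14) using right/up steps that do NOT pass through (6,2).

Total paths to (7,14): C(21,14) = 116280.
Paths through (6,2): C(8,2) x C(13,12) = 364.
Avoiding (6,2): 116280 - 364.

Final answer: 115916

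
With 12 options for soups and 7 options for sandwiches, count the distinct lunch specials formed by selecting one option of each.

By the multiplication principle: 12 x 7.

Final answer: 84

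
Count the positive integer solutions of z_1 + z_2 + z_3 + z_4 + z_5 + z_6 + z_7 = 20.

Substitute z'_i = z_i - 1 (so z'_i >= 0). Then sum z'_i = 20 - 7 = 13.
Stars and bars: C(13+7-1, 7-1) = C(19,6).

Final answer: C(19,6) = 27132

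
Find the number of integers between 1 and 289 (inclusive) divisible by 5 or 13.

Multiples of 5: 57. Multiples of 13: 22. Of both (lcm=65): 4.
By inclusion-exclusion: 57 + 22 - 4.

Final answer: 75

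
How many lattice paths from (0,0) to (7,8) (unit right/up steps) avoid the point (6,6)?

Total paths to (7,8): C(15,8) = 6435.
Paths through (6,6): C(12,6) x C(3,2) = 2772.
Avoiding (6,6): 6435 - 2772.

Final answer: 3663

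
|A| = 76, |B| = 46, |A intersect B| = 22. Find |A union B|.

|A union B| = |A| + |B| - |A intersect B| = 76 + 46 - 22.

Final answer: 100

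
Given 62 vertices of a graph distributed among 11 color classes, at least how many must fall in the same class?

By pigeonhole with 62 objects and 11 categories: ceiling(62/11).

Final answer: 6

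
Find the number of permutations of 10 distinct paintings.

The number of ways to arrange 10 distinct objects is 10!.

Final answer: 10! = 3628800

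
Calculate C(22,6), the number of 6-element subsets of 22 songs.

C(22,6) = 22!/(6! x 16!).

Final answer: \binom{22}{6} = 74613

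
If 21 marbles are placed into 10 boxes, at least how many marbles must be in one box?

By the pigeonhole principle: ceiling(21/10).

Final answer: 3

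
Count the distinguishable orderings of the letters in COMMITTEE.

Letters (C:1, E:2, I:1, M:2, O:1, T:2). Total letters: 9.
Permutations = 9!/(2! x 2! x 2!).

Final answer: 45360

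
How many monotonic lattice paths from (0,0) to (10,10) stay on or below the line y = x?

Total monotonic paths to (10,10): C(20,10) = 184756.
Reflecting each bad path at its first crossing gives a bijection with paths to (9,11): C(20,11) = 167960.
Valid Dyck paths: 184756 - 167960.
(Check: C(20,10) - C(20,11) = C(20,10)/11, the Catalan number C_{10}.)

Final answer: C_{10} = 16796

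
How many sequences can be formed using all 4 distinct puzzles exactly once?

The number of ways to arrange 4 distinct objects is 4!.

Final answer: 4! = 24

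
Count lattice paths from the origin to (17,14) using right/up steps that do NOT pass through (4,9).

Total paths to (17,14): C(31,14) = 265182525.
Paths through (4,9): C(13,9) x C(18,5) = 6126120.
Avoiding (4,9): 265182525 - 6126120.

Final answer: 259056405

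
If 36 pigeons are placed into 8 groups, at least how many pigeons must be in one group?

By the pigeonhole principle: ceiling(36/8).

Final answer: 5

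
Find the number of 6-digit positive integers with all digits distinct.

First digit: 9 (not 0). Second: 9 (not first). Third: 8, etc.
Total: 9 x 9 x 8 x 7 x 6 x 5.

Final answer: 136080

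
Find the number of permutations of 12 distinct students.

The number of ways to arrange 12 distinct objects is 12!.

Final answer: 12! = 479001600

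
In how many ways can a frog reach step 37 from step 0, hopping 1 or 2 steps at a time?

Let f(n) be the number of climbs. Removing the last move (1 or 2 steps) gives f(n) = f(n-1) + f(n-2); base cases f(1)=1, f(2)=2.
Computing successive values: f(1)=1, f(2)=2, f(3)=3, f(4)=5, f(5)=8, f(6)=13, f(7)=21, f(8)=34, f(9)=55, f(10)=89, f(11)=144, f(12)=233, f(13)=377, f(14)=610, f(15)=987, f(16)=1597, f(17)=2584, f(18)=4181, f(19)=6765, f(20)=10946, f(21)=17711, f(22)=28657, f(23)=46368, f(24)=75025, f(25)=121393, f(26)=196418, f(27)=317811, f(28)=514229, f(29)=832040, f(30)=1346269, f(31)=2178309, f(32)=3524578, f(33)=5702887, f(34)=9227465, f(35)=14930352, f(36)=24157817, f(37)=39088169.

Final answer: 39088169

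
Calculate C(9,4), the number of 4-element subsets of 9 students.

C(9,4) = 9!/(4! x 5!).

Final answer: \binom{9}{4} = 126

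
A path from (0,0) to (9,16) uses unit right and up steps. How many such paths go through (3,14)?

Paths (0,0)->(3,14): C(17,14) = 680.
Paths (3,14)->(9,16): C(8,2) = 28.
By multiplication principle: 680 x 28.

Final answer: 19040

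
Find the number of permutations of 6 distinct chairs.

The number of ways to arrange 6 distinct objects is 6!.

Final answer: 6! = 720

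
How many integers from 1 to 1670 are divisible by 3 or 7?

Multiples of 3: 556. Multiples of 7: 238. Of both (lcm=21): 79.
By inclusion-exclusion: 556 + 238 - 79.

Final answer: 715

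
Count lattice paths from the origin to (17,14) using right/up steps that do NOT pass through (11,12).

Total paths to (17,14): C(31,14) = 265182525.
Paths through (11,12): C(23,12) x C(8,2) = 37858184.
Avoiding (11,12): 265182525 - 37858184.

Final answer: 227324341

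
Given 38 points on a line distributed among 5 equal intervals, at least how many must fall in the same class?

By pigeonhole with 38 objects and 5 categories: ceiling(38/5).

Final answer: 8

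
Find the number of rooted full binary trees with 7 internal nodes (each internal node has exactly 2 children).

The structures are counted by the Catalan number C_n. Here n = 7.
C_n = C(2n,n) - C(2n,n+1), so C_{7} = C(14,7) - C(14,8) = 3432 - 3003.

Final answer: C_{7} = 429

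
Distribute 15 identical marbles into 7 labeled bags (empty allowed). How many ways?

Stars and bars: C(n+k-1, k-1) = C(21,6).

Final answer: C(21,6) = 54264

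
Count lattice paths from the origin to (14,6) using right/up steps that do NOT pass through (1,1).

Total paths to (14,6): C(20,6) = 38760.
Paths through (1,1): C(2,1) x C(18,5) = 17136.
Avoiding (1,1): 38760 - 17136.

Final answer: 21624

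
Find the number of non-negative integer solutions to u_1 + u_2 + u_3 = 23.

Stars and bars with 23 stars and 2 bars:
C(23+3-1, 3-1) = C(25,2).

Final answer: C(25,2) = 300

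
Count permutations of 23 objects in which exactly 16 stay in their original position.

Choose which 16 elements are fixed: C(23,16) = 245157.
Derange the remaining 7 using D(j) = (j-1)(D(j-1) + D(j-2)), D(0)=1, D(1)=0: D(2)=1, D(3)=2, D(4)=9, D(5)=44, D(6)=265, D(7)=1854.
Total: 245157 x 1854.

Final answer: C(23,16) D(7) = 454521078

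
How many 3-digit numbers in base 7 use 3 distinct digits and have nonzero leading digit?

First digit: 6 (nonzero). Second: 6 (not first). Third: 5, etc.
Total: 6 x 6 x 5.

Final answer: 180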